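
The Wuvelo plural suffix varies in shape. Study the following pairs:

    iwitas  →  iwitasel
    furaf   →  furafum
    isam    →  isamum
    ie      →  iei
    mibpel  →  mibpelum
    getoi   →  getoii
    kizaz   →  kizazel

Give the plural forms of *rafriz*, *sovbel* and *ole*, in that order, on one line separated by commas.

rafrizel, sovbelum, olei

The suffix is conditioned by the final sound: -el when the stem ends in a sibilant (*iwitas*, *kizaz*); -um when the stem ends in a non-sibilant consonant (*furaf*, *isam*, *mibpel*); -i when the stem ends in a vowel (*ie*, *getoi*).
The final sound of *rafriz* is /z/, which is a sibilant, so the suffix is -el, giving *rafrizel*.
The final sound of *sovbel* is /l/, which is a non-sibilant consonant, so the suffix is -um, giving *sovbelum*.
*ole*: final sound = /e/, a vowel → -i → *olei*.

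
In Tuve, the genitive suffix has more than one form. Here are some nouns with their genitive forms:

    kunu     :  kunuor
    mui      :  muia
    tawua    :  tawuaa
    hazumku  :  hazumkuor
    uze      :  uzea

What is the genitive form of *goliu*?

The pattern is rounding harmony: -or when the last vowel of the stem is a rounded vowel (*kunu*, *hazumku*); -a when the last vowel of the stem is an unrounded vowel (*mui*, *tawua*, *uze*).
The last vowel of *goliu* is /u/, which is a rounded vowel, so the suffix is -or, giving *goliuor*.

goliuor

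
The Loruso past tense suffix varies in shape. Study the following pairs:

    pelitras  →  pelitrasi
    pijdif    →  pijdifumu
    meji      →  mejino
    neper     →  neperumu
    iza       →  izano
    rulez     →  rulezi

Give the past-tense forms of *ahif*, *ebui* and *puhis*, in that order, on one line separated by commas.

ahifumu, ebuino, puhisi

Looking at the final sound of each stem: -i when the stem ends in a sibilant (*pelitras*, *rulez*); -umu when the stem ends in a non-sibilant consonant (*pijdif*, *neper*); -no when the stem ends in a vowel (*meji*, *iza*).
The final sound of *ahif* is /f/, which is a non-sibilant consonant, so the suffix is -umu, giving *ahifumu*.
*ebui* — final sound /i/ (a vowel) → -no → *ebuino*.
*puhis*: final sound = /s/, a sibilant → -i → *puhisi*.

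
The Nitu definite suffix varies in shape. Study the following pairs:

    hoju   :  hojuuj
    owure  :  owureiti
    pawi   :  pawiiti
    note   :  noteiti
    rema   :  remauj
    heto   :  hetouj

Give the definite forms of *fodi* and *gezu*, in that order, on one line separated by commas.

Looking at the last vowel of each stem: -iti when the last vowel of the stem is a front vowel (*owure*, *pawi*, *note*); -uj when the last vowel of the stem is a back vowel (*hoju*, *rema*, *heto*).
Since the last vowel of *fodi* is /i/ (a front vowel), it takes -iti, giving *fodiiti*.
*gezu* — last vowel /u/ (a back vowel) → -uj → *gezuuj*.

fodiiti, gezuuj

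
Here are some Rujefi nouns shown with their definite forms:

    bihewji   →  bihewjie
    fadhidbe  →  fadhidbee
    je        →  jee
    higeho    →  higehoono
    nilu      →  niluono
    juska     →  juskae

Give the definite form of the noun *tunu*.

The alternation tracks the last vowel of the stem — -ono when the last vowel of the stem is a rounded vowel (*higeho*, *nilu*); -e when the last vowel of the stem is an unrounded vowel (*bihewji*, *fadhidbe*, *je*, *juska*).
*tunu* — last vowel /u/ (a rounded vowel) → -ono → *tunuono*.

tunuono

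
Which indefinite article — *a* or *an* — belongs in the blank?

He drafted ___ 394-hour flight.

The indefinite article is chosen by the initial *sound* of the following word, not its spelling.
The number *394* is spoken "three hundred …", beginning with /θriː/ — a consonant sound.
So the article is *a*: He drafted a 394-hour flight.

a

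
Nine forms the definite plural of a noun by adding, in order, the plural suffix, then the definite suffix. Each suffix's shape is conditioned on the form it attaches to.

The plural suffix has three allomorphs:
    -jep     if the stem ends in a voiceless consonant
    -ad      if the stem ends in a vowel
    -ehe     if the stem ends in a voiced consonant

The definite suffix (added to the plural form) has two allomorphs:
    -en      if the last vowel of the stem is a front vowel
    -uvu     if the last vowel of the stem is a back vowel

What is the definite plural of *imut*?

imutjepen

*imut* — final sound /t/ (a voiceless consonant) → -jep → *imutjep*.
The plural form *imutjep* — last vowel /e/ (a front vowel) → -en → *imutjepen*.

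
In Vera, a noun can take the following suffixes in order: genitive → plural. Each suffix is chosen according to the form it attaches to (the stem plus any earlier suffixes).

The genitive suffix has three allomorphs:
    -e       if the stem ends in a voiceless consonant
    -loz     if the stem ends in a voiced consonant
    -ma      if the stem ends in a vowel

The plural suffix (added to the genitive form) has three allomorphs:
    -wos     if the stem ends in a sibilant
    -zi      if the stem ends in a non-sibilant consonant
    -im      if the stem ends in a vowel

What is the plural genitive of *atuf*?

*atuf* — final sound /f/ (a voiceless consonant) → -e → *atufe*.
Since the final sound of the genitive form *atufe* is /e/ (a vowel), it takes -im, giving *atufeim*.

atufeim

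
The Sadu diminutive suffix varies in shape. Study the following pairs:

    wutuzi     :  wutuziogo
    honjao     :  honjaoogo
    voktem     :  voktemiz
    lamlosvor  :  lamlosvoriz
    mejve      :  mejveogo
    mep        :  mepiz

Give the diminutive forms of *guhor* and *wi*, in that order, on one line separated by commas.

guhoriz, wiogo

The suffix is conditioned by the final sound: -iz when the stem ends in a consonant (*voktem*, *lamlosvor*, *mep*); -ogo when the stem ends in a vowel (*wutuzi*, *honjao*, *mejve*).
*guhor*: final sound = /r/, a consonant → -iz → *guhoriz*.
Since the final sound of *wi* is /i/ (a vowel), it takes -ogo, giving *wiogo*.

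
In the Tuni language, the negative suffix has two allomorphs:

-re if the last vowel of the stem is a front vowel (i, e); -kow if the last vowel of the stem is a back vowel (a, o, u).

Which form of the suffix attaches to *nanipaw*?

*nanipaw*: last vowel = /a/, a back vowel → -kow.

-kow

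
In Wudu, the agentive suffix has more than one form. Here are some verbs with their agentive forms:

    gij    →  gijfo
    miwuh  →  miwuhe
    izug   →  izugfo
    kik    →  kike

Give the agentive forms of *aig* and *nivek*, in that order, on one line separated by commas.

aigfo, niveke

The alternation tracks the final consonant of the stem — -e when the stem ends in a voiceless consonant (*miwuh*, *kik*); -fo when the stem ends in a voiced consonant (*gij*, *izug*).
*aig* — final consonant /g/ (voiced) → -fo → *aigfo*.
*nivek*: final consonant = /k/, voiceless → -e → *niveke*.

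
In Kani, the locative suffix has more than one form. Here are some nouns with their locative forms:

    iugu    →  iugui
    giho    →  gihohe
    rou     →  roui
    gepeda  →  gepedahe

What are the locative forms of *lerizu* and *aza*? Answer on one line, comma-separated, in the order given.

lerizui, azahe

The pattern is height harmony: -i when the last vowel of the stem is a high vowel (*iugu*, *rou*); -he when the last vowel of the stem is a non-high vowel (*giho*, *gepeda*).
*lerizu* — last vowel /u/ (a high vowel) → -i → *lerizui*.
*aza*: last vowel = /a/, a non-high vowel → -he → *azahe*.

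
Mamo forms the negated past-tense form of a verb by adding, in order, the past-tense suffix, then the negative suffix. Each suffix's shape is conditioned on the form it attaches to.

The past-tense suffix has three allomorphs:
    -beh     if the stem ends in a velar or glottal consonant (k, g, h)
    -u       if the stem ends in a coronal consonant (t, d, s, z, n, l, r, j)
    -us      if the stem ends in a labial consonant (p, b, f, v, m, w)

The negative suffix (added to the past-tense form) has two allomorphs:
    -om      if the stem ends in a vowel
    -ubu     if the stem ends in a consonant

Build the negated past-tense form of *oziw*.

*oziw* — final consonant /w/ (labial) → -us → *oziwus*.
The past-tense form *oziwus*: final sound = /s/, a consonant → -ubu → *oziwusubu*.

oziwusubu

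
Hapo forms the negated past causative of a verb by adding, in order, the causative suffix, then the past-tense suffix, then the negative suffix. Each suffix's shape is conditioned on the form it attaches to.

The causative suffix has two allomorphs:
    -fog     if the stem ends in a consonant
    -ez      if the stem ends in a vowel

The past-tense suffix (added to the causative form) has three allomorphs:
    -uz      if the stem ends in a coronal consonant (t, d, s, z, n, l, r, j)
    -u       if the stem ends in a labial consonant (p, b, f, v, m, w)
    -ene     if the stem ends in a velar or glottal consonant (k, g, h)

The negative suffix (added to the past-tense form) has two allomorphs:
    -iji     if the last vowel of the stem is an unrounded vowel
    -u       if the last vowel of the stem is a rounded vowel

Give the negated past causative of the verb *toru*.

toruezuzu

*toru*: final sound = /u/, a vowel → -ez → *toruez*.
The causative form *toruez*: final consonant = /z/, coronal → -uz → *toruezuz*.
Since the last vowel of the past-tense form *toruezuz* is /u/ (a rounded vowel), it takes -u, giving *toruezuzu*.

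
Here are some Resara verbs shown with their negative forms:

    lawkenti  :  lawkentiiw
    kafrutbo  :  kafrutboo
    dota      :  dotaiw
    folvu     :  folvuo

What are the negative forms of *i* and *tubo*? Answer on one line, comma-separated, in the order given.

Looking at the last vowel of each stem: -o when the last vowel of the stem is a rounded vowel (*kafrutbo*, *folvu*); -iw when the last vowel of the stem is an unrounded vowel (*lawkenti*, *dota*).
*i*: last vowel = /i/, an unrounded vowel → -iw → *iiw*.
*tubo*: last vowel = /o/, a rounded vowel → -o → *tuboo*.

iiw, tuboo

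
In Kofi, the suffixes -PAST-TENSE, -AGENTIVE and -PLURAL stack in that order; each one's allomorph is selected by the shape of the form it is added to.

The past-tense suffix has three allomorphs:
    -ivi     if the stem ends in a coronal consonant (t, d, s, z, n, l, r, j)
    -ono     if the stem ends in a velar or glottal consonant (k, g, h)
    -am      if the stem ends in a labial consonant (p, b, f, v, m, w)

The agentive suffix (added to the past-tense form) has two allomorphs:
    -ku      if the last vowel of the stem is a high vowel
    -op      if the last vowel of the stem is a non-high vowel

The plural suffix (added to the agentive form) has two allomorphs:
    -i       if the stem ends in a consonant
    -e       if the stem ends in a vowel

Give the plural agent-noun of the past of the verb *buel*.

The final consonant of *buel* is /l/, which is coronal, so the past-tense suffix is -ivi, giving *buelivi*.
Since the last vowel of the past-tense form *buelivi* is /i/ (a high vowel), it takes -ku, giving *bueliviku*.
The agentive form *bueliviku*: final sound = /u/, a vowel → -e → *buelivikue*.

buelivikue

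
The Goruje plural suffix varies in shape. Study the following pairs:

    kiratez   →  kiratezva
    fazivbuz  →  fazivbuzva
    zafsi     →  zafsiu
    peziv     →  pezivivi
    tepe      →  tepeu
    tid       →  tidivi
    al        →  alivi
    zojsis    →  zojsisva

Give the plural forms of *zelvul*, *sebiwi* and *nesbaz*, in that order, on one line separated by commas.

zelvulivi, sebiwiu, nesbazva

The suffix is conditioned by the final sound: -va when the stem ends in a sibilant (*kiratez*, *fazivbuz*, *zojsis*); -ivi when the stem ends in a non-sibilant consonant (*peziv*, *tid*, *al*); -u when the stem ends in a vowel (*zafsi*, *tepe*).
*zelvul* — final sound /l/ (a non-sibilant consonant) → -ivi → *zelvulivi*.
The final sound of *sebiwi* is /i/, which is a vowel, so the suffix is -u, giving *sebiwiu*.
The final sound of *nesbaz* is /z/, which is a sibilant, so the suffix is -va, giving *nesbazva*.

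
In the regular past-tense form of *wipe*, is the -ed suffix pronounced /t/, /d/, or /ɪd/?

The stem *wipe* ends in a voiceless consonant other than /t/.
The -ed suffix is realized as /ɪd/ after /t, d/; as /t/ after other voiceless consonants; and as /d/ after other voiced sounds.
So -ed on *wipe* is pronounced /t/.

/t/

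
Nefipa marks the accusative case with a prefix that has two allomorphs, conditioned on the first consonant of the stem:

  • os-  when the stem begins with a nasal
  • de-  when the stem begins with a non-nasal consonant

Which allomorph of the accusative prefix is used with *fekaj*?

*fekaj*: first consonant = /f/, non-nasal → de-.

de-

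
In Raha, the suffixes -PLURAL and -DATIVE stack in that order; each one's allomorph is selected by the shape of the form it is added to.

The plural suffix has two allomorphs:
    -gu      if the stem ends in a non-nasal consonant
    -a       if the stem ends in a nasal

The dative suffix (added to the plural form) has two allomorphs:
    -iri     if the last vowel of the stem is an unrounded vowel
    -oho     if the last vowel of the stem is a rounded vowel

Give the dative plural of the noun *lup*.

lupguoho

Since the final consonant of *lup* is /p/ (non-nasal), it takes -gu, giving *lupgu*.
Since the last vowel of the plural form *lupgu* is /u/ (a rounded vowel), it takes -oho, giving *lupguoho*.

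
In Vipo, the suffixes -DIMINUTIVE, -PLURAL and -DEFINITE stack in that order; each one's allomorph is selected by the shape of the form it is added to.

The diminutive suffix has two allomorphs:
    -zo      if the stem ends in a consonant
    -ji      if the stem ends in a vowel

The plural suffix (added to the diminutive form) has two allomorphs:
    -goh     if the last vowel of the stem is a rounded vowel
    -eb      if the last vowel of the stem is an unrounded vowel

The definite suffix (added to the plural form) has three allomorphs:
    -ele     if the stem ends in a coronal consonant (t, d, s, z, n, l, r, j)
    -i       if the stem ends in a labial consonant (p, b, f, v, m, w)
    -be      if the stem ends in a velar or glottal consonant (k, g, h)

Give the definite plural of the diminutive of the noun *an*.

anzogohbe

Since the final sound of *an* is /n/ (a consonant), it takes -zo, giving *anzo*.
Since the last vowel of the diminutive form *anzo* is /o/ (a rounded vowel), it takes -goh, giving *anzogoh*.
Since the final consonant of the plural form *anzogoh* is /h/ (velar/glottal), it takes -be, giving *anzogohbe*.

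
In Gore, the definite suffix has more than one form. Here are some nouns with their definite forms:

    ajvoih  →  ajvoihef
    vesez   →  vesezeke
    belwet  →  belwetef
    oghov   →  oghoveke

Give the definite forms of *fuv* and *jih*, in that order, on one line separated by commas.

fuveke, jihef

The pattern is voicing of the final consonant: -ef when the stem ends in a voiceless consonant (*ajvoih*, *belwet*); -eke when the stem ends in a voiced consonant (*vesez*, *oghov*).
*fuv* — final consonant /v/ (voiced) → -eke → *fuveke*.
*jih*: final consonant = /h/, voiceless → -ef → *jihef*.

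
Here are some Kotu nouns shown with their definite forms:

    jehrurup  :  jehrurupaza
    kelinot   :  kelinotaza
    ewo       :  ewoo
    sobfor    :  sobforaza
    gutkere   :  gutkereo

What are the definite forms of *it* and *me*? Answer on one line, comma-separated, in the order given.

itaza, meo

The suffix is conditioned by the final sound: -aza when the stem ends in a consonant (*jehrurup*, *kelinot*, *sobfor*); -o when the stem ends in a vowel (*ewo*, *gutkere*).
*it* — final sound /t/ (a consonant) → -aza → *itaza*.
The final sound of *me* is /e/, which is a vowel, so the suffix is -o, giving *meo*.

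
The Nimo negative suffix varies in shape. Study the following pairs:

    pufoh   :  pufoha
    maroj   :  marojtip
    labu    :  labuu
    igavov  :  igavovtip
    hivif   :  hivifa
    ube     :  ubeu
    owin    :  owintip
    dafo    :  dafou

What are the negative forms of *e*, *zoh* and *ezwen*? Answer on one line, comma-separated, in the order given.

The pattern is voicing of the final sound: -a when the stem ends in a voiceless consonant (*pufoh*, *hivif*); -tip when the stem ends in a voiced consonant (*maroj*, *igavov*, *owin*); -u when the stem ends in a vowel (*labu*, *ube*, *dafo*).
Since the final sound of *e* is /e/ (a vowel), it takes -u, giving *eu*.
Since the final sound of *zoh* is /h/ (a voiceless consonant), it takes -a, giving *zoha*.
*ezwen* — final sound /n/ (a voiced consonant) → -tip → *ezwentip*.

eu, zoha, ezwentip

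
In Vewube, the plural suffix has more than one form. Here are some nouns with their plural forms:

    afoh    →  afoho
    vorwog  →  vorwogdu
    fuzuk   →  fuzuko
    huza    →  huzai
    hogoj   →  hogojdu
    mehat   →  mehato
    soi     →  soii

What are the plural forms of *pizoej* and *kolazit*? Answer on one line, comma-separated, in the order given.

pizoejdu, kolazito

The suffix is conditioned by the final sound: -o when the stem ends in a voiceless consonant (*afoh*, *fuzuk*, *mehat*); -du when the stem ends in a voiced consonant (*vorwog*, *hogoj*); -i when the stem ends in a vowel (*huza*, *soi*).
*pizoej*: final sound = /j/, a voiced consonant → -du → *pizoejdu*.
*kolazit* — final sound /t/ (a voiceless consonant) → -o → *kolazito*.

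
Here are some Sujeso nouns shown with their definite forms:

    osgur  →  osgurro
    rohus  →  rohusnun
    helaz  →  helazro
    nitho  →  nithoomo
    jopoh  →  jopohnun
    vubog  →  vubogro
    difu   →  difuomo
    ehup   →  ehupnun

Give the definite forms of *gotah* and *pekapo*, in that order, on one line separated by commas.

Looking at the final sound of each stem: -nun when the stem ends in a voiceless consonant (*rohus*, *jopoh*, *ehup*); -ro when the stem ends in a voiced consonant (*osgur*, *helaz*, *vubog*); -omo when the stem ends in a vowel (*nitho*, *difu*).
*gotah* — final sound /h/ (a voiceless consonant) → -nun → *gotahnun*.
Since the final sound of *pekapo* is /o/ (a vowel), it takes -omo, giving *pekapoomo*.

gotahnun, pekapoomo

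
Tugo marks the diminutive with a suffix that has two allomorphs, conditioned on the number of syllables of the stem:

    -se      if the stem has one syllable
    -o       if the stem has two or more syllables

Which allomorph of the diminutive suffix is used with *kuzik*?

-o

With 2 syllables, *kuzik* takes -o.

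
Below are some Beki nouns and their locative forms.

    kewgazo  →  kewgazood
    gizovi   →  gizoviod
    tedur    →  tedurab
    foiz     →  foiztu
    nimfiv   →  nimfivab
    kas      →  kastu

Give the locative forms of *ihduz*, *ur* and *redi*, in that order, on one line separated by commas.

ihduztu, urab, rediod

The pattern is sibilance of the final sound: -tu when the stem ends in a sibilant (*foiz*, *kas*); -ab when the stem ends in a non-sibilant consonant (*tedur*, *nimfiv*); -od when the stem ends in a vowel (*kewgazo*, *gizovi*).
*ihduz*: final sound = /z/, a sibilant → -tu → *ihduztu*.
*ur*: final sound = /r/, a non-sibilant consonant → -ab → *urab*.
Since the final sound of *redi* is /i/ (a vowel), it takes -od, giving *rediod*.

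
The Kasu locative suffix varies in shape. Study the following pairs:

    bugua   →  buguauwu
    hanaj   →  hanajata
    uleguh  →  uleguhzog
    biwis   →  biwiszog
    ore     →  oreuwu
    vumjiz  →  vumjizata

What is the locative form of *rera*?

The alternation tracks the final sound of the stem — -zog when the stem ends in a voiceless consonant (*uleguh*, *biwis*); -ata when the stem ends in a voiced consonant (*hanaj*, *vumjiz*); -uwu when the stem ends in a vowel (*bugua*, *ore*).
The final sound of *rera* is /a/, which is a vowel, so the suffix is -uwu, giving *rerauwu*.

rerauwu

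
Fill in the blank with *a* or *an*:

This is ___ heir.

The indefinite article is chosen by the initial *sound* of the following word, not its spelling.
*heir* begins with the sound /ɛ/ (silent h) — a vowel sound.
So the article is *an*: This is an heir.

an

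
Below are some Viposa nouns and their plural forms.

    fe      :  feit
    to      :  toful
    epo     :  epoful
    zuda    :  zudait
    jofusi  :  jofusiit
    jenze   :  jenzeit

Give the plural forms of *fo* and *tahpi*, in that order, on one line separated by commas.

The suffix is conditioned by the last vowel: -ful when the last vowel of the stem is a rounded vowel (*to*, *epo*); -it when the last vowel of the stem is an unrounded vowel (*fe*, *zuda*, *jofusi*, *jenze*).
Since the last vowel of *fo* is /o/ (a rounded vowel), it takes -ful, giving *foful*.
The last vowel of *tahpi* is /i/, which is an unrounded vowel, so the suffix is -it, giving *tahpiit*.

foful, tahpiit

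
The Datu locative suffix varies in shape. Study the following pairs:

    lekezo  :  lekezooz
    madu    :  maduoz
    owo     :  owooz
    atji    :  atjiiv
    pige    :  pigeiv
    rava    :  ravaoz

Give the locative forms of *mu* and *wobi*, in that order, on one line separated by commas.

muoz, wobiiv

Looking at the last vowel of each stem: -iv when the last vowel of the stem is a front vowel (*atji*, *pige*); -oz when the last vowel of the stem is a back vowel (*lekezo*, *madu*, *owo*, *rava*).
*mu* — last vowel /u/ (a back vowel) → -oz → *muoz*.
Since the last vowel of *wobi* is /i/ (a front vowel), it takes -iv, giving *wobiiv*.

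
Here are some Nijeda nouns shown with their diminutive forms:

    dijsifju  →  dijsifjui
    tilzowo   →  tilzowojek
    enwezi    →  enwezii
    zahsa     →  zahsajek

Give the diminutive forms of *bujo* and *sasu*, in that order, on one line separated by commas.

bujojek, sasui

The suffix is conditioned by the last vowel: -i when the last vowel of the stem is a high vowel (*dijsifju*, *enwezi*); -jek when the last vowel of the stem is a non-high vowel (*tilzowo*, *zahsa*).
The last vowel of *bujo* is /o/, which is a non-high vowel, so the suffix is -jek, giving *bujojek*.
The last vowel of *sasu* is /u/, which is a high vowel, so the suffix is -i, giving *sasui*.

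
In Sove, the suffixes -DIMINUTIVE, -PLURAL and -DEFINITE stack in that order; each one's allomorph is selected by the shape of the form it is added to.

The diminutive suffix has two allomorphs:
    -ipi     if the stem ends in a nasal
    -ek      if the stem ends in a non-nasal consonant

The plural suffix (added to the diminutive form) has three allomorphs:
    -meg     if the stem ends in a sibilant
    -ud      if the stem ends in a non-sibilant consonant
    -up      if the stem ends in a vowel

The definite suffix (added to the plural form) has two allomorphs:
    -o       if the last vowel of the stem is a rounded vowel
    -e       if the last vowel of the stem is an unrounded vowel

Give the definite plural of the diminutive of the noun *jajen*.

*jajen*: final consonant = /n/, a nasal → -ipi → *jajenipi*.
Since the final sound of the diminutive form *jajenipi* is /i/ (a vowel), it takes -up, giving *jajenipiup*.
The plural form *jajenipiup*: last vowel = /u/, a rounded vowel → -o → *jajenipiupo*.

jajenipiupo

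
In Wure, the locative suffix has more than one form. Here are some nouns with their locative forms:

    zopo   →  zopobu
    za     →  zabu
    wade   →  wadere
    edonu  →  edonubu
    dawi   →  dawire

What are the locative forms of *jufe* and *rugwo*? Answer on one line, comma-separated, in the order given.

Looking at the last vowel of each stem: -re when the last vowel of the stem is a front vowel (*wade*, *dawi*); -bu when the last vowel of the stem is a back vowel (*zopo*, *za*, *edonu*).
The last vowel of *jufe* is /e/, which is a front vowel, so the suffix is -re, giving *jufere*.
*rugwo* — last vowel /o/ (a back vowel) → -bu → *rugwobu*.

jufere, rugwobu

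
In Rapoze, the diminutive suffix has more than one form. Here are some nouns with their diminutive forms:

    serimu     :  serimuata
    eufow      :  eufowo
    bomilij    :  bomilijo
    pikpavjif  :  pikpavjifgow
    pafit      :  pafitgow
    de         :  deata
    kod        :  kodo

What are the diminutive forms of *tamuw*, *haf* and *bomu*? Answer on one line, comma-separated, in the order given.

The alternation tracks the final sound of the stem — -gow when the stem ends in a voiceless consonant (*pikpavjif*, *pafit*); -o when the stem ends in a voiced consonant (*eufow*, *bomilij*, *kod*); -ata when the stem ends in a vowel (*serimu*, *de*).
*tamuw* — final sound /w/ (a voiced consonant) → -o → *tamuwo*.
*haf* — final sound /f/ (a voiceless consonant) → -gow → *hafgow*.
*bomu* — final sound /u/ (a vowel) → -ata → *bomuata*.

tamuwo, hafgow, bomuata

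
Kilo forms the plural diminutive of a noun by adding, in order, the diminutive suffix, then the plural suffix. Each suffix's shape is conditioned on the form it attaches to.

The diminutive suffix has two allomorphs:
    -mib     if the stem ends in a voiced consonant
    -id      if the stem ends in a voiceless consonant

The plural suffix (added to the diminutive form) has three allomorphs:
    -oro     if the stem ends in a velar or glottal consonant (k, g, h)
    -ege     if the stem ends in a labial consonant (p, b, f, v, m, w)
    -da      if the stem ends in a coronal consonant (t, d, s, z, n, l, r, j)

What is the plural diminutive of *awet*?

awetidda

The final consonant of *awet* is /t/, which is voiceless, so the diminutive suffix is -id, giving *awetid*.
Since the final consonant of the diminutive form *awetid* is /d/ (coronal), it takes -da, giving *awetidda*.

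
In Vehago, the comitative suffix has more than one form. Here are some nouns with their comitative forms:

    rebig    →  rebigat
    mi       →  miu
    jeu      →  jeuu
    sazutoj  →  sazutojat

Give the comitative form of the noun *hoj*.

hojat

The suffix is conditioned by the final sound: -at when the stem ends in a consonant (*rebig*, *sazutoj*); -u when the stem ends in a vowel (*mi*, *jeu*).
*hoj* — final sound /j/ (a consonant) → -at → *hojat*.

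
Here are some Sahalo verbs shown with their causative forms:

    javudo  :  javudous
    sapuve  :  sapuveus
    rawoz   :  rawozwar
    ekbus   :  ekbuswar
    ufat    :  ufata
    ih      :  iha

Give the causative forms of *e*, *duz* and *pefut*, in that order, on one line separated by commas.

Looking at the final sound of each stem: -war when the stem ends in a sibilant (*rawoz*, *ekbus*); -a when the stem ends in a non-sibilant consonant (*ufat*, *ih*); -us when the stem ends in a vowel (*javudo*, *sapuve*).
*e*: final sound = /e/, a vowel → -us → *eus*.
*duz* — final sound /z/ (a sibilant) → -war → *duzwar*.
*pefut* — final sound /t/ (a non-sibilant consonant) → -a → *pefuta*.

eus, duzwar, pefuta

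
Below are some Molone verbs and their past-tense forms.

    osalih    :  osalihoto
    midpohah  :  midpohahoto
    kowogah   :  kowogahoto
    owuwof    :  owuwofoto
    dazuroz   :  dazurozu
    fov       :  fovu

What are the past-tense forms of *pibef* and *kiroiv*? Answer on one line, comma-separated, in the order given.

The suffix is conditioned by the final consonant: -oto when the stem ends in a voiceless consonant (*osalih*, *midpohah*, *kowogah*, *owuwof*); -u when the stem ends in a voiced consonant (*dazuroz*, *fov*).
*pibef*: final consonant = /f/, voiceless → -oto → *pibefoto*.
The final consonant of *kiroiv* is /v/, which is voiced, so the suffix is -u, giving *kiroivu*.

pibefoto, kiroivu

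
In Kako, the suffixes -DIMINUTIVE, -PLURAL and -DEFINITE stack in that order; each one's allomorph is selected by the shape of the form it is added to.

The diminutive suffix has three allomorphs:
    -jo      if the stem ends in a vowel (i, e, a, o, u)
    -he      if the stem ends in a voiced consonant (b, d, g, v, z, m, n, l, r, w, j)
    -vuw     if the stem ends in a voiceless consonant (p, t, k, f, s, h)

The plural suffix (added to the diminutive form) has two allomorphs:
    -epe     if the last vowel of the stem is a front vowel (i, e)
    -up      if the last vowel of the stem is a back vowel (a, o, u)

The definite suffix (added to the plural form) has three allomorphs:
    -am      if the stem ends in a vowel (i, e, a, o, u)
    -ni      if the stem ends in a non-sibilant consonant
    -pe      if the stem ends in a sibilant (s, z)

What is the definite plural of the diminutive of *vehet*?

The final sound of *vehet* is /t/, which is a voiceless consonant, so the diminutive suffix is -vuw, giving *vehetvuw*.
The diminutive form *vehetvuw* — last vowel /u/ (a back vowel) → -up → *vehetvuwup*.
Since the final sound of the plural form *vehetvuwup* is /p/ (a non-sibilant consonant), it takes -ni, giving *vehetvuwupni*.

vehetvuwupni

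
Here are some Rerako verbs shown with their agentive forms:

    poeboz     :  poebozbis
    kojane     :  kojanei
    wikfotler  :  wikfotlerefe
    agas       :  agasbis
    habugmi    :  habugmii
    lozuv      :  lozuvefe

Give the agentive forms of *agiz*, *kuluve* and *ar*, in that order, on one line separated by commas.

agizbis, kuluvei, arefe

The alternation tracks the final sound of the stem — -bis when the stem ends in a sibilant (*poeboz*, *agas*); -efe when the stem ends in a non-sibilant consonant (*wikfotler*, *lozuv*); -i when the stem ends in a vowel (*kojane*, *habugmi*).
*agiz* — final sound /z/ (a sibilant) → -bis → *agizbis*.
The final sound of *kuluve* is /e/, which is a vowel, so the suffix is -i, giving *kuluvei*.
*ar* — final sound /r/ (a non-sibilant consonant) → -efe → *arefe*.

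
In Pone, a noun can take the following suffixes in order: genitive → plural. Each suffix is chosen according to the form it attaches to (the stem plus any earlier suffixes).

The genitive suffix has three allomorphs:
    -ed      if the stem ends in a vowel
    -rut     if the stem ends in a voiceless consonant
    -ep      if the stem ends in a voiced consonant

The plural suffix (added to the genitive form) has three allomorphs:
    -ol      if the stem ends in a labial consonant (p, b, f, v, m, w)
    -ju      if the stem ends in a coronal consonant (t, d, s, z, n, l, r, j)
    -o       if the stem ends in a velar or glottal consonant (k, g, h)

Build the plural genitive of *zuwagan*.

zuwaganepol

*zuwagan*: final sound = /n/, a voiced consonant → -ep → *zuwaganep*.
The genitive form *zuwaganep*: final consonant = /p/, labial → -ol → *zuwaganepol*.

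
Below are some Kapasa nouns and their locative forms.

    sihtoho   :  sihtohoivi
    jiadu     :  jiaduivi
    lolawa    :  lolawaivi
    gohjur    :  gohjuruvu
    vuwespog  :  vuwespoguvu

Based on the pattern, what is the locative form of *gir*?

The suffix is conditioned by the final sound: -uvu when the stem ends in a consonant (*gohjur*, *vuwespog*); -ivi when the stem ends in a vowel (*sihtoho*, *jiadu*, *lolawa*).
The final sound of *gir* is /r/, which is a consonant, so the suffix is -uvu, giving *giruvu*.

giruvu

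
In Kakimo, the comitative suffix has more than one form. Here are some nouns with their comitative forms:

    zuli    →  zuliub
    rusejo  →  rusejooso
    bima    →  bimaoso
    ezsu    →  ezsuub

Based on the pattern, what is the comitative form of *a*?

aoso

The pattern is height harmony: -ub when the last vowel of the stem is a high vowel (*zuli*, *ezsu*); -oso when the last vowel of the stem is a non-high vowel (*rusejo*, *bima*).
The last vowel of *a* is /a/, which is a non-high vowel, so the suffix is -oso, giving *aoso*.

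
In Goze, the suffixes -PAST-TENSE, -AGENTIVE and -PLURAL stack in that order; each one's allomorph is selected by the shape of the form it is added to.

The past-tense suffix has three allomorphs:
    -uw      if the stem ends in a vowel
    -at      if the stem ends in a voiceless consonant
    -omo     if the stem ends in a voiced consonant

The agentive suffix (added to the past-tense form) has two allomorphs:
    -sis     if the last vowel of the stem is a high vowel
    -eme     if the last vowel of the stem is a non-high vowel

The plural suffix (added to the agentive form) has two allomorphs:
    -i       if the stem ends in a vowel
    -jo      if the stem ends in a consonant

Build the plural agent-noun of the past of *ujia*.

Since the final sound of *ujia* is /a/ (a vowel), it takes -uw, giving *ujiauw*.
The past-tense form *ujiauw*: last vowel = /u/, a high vowel → -sis → *ujiauwsis*.
The agentive form *ujiauwsis*: final sound = /s/, a consonant → -jo → *ujiauwsisjo*.

ujiauwsisjo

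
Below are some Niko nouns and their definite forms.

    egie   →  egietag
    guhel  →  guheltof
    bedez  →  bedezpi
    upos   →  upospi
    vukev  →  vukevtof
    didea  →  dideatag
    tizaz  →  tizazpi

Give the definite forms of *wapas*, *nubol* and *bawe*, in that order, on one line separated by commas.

wapaspi, nuboltof, bawetag

The pattern is sibilance of the final sound: -pi when the stem ends in a sibilant (*bedez*, *upos*, *tizaz*); -tof when the stem ends in a non-sibilant consonant (*guhel*, *vukev*); -tag when the stem ends in a vowel (*egie*, *didea*).
Since the final sound of *wapas* is /s/ (a sibilant), it takes -pi, giving *wapaspi*.
The final sound of *nubol* is /l/, which is a non-sibilant consonant, so the suffix is -tof, giving *nuboltof*.
*bawe* — final sound /e/ (a vowel) → -tag → *bawetag*.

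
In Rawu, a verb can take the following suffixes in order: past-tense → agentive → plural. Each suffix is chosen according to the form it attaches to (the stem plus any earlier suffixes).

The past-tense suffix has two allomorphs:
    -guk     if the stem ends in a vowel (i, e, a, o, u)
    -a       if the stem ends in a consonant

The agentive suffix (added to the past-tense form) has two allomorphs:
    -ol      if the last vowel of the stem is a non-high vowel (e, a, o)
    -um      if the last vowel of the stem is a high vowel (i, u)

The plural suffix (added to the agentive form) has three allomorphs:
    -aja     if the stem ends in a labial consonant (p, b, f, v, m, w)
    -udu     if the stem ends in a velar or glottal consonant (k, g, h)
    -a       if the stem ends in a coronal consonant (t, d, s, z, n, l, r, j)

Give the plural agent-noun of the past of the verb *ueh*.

uehaola

*ueh* — final sound /h/ (a consonant) → -a → *ueha*.
The last vowel of the past-tense form *ueha* is /a/, which is a non-high vowel, so the agentive suffix is -ol, giving *uehaol*.
The agentive form *uehaol*: final consonant = /l/, coronal → -a → *uehaola*.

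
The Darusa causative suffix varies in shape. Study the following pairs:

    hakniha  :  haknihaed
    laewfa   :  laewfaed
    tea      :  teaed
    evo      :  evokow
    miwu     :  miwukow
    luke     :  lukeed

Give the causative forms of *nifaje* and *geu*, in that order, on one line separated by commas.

nifajeed, geukow

The alternation tracks the last vowel of the stem — -kow when the last vowel of the stem is a rounded vowel (*evo*, *miwu*); -ed when the last vowel of the stem is an unrounded vowel (*hakniha*, *laewfa*, *tea*, *luke*).
The last vowel of *nifaje* is /e/, which is an unrounded vowel, so the suffix is -ed, giving *nifajeed*.
The last vowel of *geu* is /u/, which is a rounded vowel, so the suffix is -kow, giving *geukow*.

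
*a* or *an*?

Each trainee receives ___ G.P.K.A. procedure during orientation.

The indefinite article is chosen by the initial *sound* of the following word, not its spelling.
The initialism *G.P.K.A.* is read letter by letter; the first letter, G, is pronounced /dʒiː/, which begins with a consonant sound.
So the article is *a*: Each trainee receives a G.P.K.A. procedure during orientation.

a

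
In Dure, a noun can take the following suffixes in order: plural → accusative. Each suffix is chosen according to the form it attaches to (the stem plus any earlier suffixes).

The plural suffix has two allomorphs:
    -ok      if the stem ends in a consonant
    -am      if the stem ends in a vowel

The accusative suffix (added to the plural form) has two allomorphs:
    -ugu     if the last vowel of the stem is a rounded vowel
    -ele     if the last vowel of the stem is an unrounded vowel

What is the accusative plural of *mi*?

*mi*: final sound = /i/, a vowel → -am → *miam*.
The plural form *miam*: last vowel = /a/, an unrounded vowel → -ele → *miamele*.

miamele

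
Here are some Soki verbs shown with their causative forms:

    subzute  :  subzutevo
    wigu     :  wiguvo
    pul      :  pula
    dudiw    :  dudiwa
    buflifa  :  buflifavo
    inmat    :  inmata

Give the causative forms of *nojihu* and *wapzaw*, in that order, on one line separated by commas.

The suffix is conditioned by the final sound: -a when the stem ends in a consonant (*pul*, *dudiw*, *inmat*); -vo when the stem ends in a vowel (*subzute*, *wigu*, *buflifa*).
*nojihu*: final sound = /u/, a vowel → -vo → *nojihuvo*.
*wapzaw*: final sound = /w/, a consonant → -a → *wapzawa*.

nojihuvo, wapzawa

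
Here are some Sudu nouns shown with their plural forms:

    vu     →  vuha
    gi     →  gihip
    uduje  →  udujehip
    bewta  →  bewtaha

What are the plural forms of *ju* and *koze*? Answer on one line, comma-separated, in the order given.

The suffix is conditioned by the last vowel: -hip when the last vowel of the stem is a front vowel (*gi*, *uduje*); -ha when the last vowel of the stem is a back vowel (*vu*, *bewta*).
Since the last vowel of *ju* is /u/ (a back vowel), it takes -ha, giving *juha*.
Since the last vowel of *koze* is /e/ (a front vowel), it takes -hip, giving *kozehip*.

juha, kozehip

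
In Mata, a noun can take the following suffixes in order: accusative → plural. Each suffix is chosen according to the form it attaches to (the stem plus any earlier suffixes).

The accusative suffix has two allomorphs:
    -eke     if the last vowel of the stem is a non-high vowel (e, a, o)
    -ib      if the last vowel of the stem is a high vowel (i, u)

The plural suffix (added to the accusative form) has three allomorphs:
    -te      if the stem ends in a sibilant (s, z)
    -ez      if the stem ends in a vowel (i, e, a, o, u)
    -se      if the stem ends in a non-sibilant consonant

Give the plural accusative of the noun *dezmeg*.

*dezmeg*: last vowel = /e/, a non-high vowel → -eke → *dezmegeke*.
Since the final sound of the accusative form *dezmegeke* is /e/ (a vowel), it takes -ez, giving *dezmegekeez*.

dezmegekeez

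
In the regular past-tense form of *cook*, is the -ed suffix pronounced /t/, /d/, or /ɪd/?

The stem *cook* ends in a voiceless consonant other than /t/.
The -ed suffix is realized as /ɪd/ after /t, d/; as /t/ after other voiceless consonants; and as /d/ after other voiced sounds.
So -ed on *cook* is pronounced /t/.

/t/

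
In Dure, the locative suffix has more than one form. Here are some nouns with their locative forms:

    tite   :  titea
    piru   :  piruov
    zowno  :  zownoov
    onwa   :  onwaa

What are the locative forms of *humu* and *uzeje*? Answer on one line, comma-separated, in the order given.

humuov, uzejea

The pattern is rounding harmony: -ov when the last vowel of the stem is a rounded vowel (*piru*, *zowno*); -a when the last vowel of the stem is an unrounded vowel (*tite*, *onwa*).
*humu* — last vowel /u/ (a rounded vowel) → -ov → *humuov*.
Since the last vowel of *uzeje* is /e/ (an unrounded vowel), it takes -a, giving *uzejea*.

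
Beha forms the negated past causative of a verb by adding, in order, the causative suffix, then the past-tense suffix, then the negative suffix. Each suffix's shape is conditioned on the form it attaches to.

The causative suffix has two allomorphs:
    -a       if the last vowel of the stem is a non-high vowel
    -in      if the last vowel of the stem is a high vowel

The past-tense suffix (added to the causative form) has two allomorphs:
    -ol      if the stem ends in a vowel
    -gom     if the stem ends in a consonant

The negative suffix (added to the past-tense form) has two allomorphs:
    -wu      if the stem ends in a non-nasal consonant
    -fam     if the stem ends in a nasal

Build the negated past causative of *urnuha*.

*urnuha* — last vowel /a/ (a non-high vowel) → -a → *urnuhaa*.
The causative form *urnuhaa* — final sound /a/ (a vowel) → -ol → *urnuhaaol*.
The past-tense form *urnuhaaol* — final consonant /l/ (non-nasal) → -wu → *urnuhaaolwu*.

urnuhaaolwu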